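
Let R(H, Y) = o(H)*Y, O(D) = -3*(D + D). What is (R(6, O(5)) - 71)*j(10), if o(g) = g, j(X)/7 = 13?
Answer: -22841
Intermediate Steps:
O(D) = -6*D
j(X) = 91 (j(X) = 7*13 = 91)
R(H, Y) = H*Y
(R(6, O(5)) - 71)*j(10) = (6*(-6*5) - 71)*91 = (6*(-30) - 71)*91 = (-180 - 71)*91 = -251*91 = -22841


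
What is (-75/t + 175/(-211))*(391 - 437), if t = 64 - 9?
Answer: 234140/2321 ≈ 100.88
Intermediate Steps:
t = 55
(-75/t + 175/(-211))*(391 - 437) = (-75/55 + 175/(-211))*(391 - 437) = (-75*1/55 + 175*(-1/211))*(-46) = (-15/11 - 175/211)*(-46) = -5090/2321*(-46) = 234140/2321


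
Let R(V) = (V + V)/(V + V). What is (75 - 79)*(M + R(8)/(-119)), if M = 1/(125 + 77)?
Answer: 166/12019 ≈ 0.013811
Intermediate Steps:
R(V) = 1 (R(V) = (2*V)/((2*V)) = (2*V)*(1/(2*V)) = 1)
M = 1/202 ≈ 0.0049505
(75 - 79)*(M + R(8)/(-119)) = (75 - 79)*(1/202 + 1/(-119)) = -4*(1/202 + 1*(-1/119)) = -4*(1/202 - 1/119) = -4*(-83/24038) = 166/12019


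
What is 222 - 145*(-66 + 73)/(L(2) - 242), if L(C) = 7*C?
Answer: 51631/228 ≈ 226.45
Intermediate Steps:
222 - 145*(-66 + 73)/(L(2) - 242) = 222 - 145*(-66 + 73)/(7*2 - 242) = 222 - 1015/(14 - 242) = 222 - 1015/(-228) = 222 - 1015*(-1)/228 = 222 - 145*(-7/228) = 222 + 1015/228 = 51631/228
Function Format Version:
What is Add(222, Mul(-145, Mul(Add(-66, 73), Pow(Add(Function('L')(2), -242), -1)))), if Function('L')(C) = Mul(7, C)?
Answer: Rational(51631, 228) ≈ 226.45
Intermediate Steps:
Add(222, Mul(-145, Mul(Add(-66, 73), Pow(Add(Function('L')(2), -242), -1)))) = Add(222, Mul(-145, Mul(Add(-66, 73), Pow(Add(Mul(7, 2), -242), -1)))) = Add(222, Mul(-145, Mul(7, Pow(Add(14, -242), -1)))) = Add(222, Mul(-145, Mul(7, Pow(-228, -1)))) = Add(222, Mul(-145, Mul(7, Rational(-1, 228)))) = Add(222, Mul(-145, Rational(-7, 228))) = Add(222, Rational(1015, 228)) = Rational(51631, 228)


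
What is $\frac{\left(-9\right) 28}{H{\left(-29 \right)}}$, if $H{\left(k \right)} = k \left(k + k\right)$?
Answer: $- \frac{126}{841} \approx -0.14982$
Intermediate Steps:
$H{\left(k \right)} = 2 k^{2}$ ($H{\left(k \right)} = k 2 k = 2 k^{2}$)
$\frac{\left(-9\right) 28}{H{\left(-29 \right)}} = \frac{\left(-9\right) 28}{2 \left(-29\right)^{2}} = - \frac{252}{2 \cdot 841} = - \frac{252}{1682} = \left(-252\right) \frac{1}{1682} = - \frac{126}{841}$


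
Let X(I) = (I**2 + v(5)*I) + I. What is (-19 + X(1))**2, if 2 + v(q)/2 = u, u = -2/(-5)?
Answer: 10201/25 ≈ 408.04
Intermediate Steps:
u = 2/5 (u = -2*(-1/5) = 2/5 ≈ 0.40000)
v(q) = -16/5 (v(q) = -4 + 2*(2/5) = -4 + 4/5 = -16/5)
X(I) = I**2 - 11*I/5 (X(I) = (I**2 - 16*I/5) + I = I**2 - 11*I/5)
(-19 + X(1))**2 = (-19 + (1/5)*1*(-11 + 5*1))**2 = (-19 + (1/5)*1*(-11 + 5))**2 = (-19 + (1/5)*1*(-6))**2 = (-19 - 6/5)**2 = (-101/5)**2 = 10201/25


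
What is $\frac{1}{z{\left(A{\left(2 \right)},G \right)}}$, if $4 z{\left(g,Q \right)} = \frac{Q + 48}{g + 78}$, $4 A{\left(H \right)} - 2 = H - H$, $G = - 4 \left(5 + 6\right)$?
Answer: $\frac{157}{2} \approx 78.5$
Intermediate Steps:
$G = -44$ ($G = \left(-4\right) 11 = -44$)
$A{\left(H \right)} = \frac{1}{2}$ ($A{\left(H \right)} = \frac{1}{2} + \frac{H - H}{4} = \frac{1}{2} + \frac{1}{4} \cdot 0 = \frac{1}{2} + 0 = \frac{1}{2}$)
$z{\left(g,Q \right)} = \frac{48 + Q}{4 \left(78 + g\right)}$ ($z{\left(g,Q \right)} = \frac{\left(Q + 48\right) \frac{1}{g + 78}}{4} = \frac{\left(48 + Q\right) \frac{1}{78 + g}}{4} = \frac{\frac{1}{78 + g} \left(48 + Q\right)}{4} = \frac{48 + Q}{4 \left(78 + g\right)}$)
$\frac{1}{z{\left(A{\left(2 \right)},G \right)}} = \frac{1}{\frac{1}{4} \frac{1}{78 + \frac{1}{2}} \left(48 - 44\right)} = \frac{1}{\frac{1}{4} \frac{1}{\frac{157}{2}} \cdot 4} = \frac{1}{\frac{1}{4} \cdot \frac{2}{157} \cdot 4} = \frac{1}{\frac{2}{157}} = \frac{157}{2}$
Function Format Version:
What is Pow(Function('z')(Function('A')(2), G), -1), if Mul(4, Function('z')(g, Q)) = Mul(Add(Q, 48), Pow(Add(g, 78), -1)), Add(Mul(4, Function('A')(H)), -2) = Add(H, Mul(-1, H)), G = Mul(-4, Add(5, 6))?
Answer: Rational(157, 2) ≈ 78.500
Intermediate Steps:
G = -44 (G = Mul(-4, 11) = -44)
Function('A')(H) = Rational(1, 2) (Function('A')(H) = Add(Rational(1, 2), Mul(Rational(1, 4), Add(H, Mul(-1, H)))) = Add(Rational(1, 2), Mul(Rational(1, 4), 0)) = Add(Rational(1, 2), 0) = Rational(1, 2))
Function('z')(g, Q) = Mul(Rational(1, 4), Pow(Add(78, g), -1), Add(48, Q)) (Function('z')(g, Q) = Mul(Rational(1, 4), Mul(Add(Q, 48), Pow(Add(g, 78), -1))) = Mul(Rational(1, 4), Mul(Add(48, Q), Pow(Add(78, g), -1))) = Mul(Rational(1, 4), Mul(Pow(Add(78, g), -1), Add(48, Q))) = Mul(Rational(1, 4), Pow(Add(78, g), -1), Add(48, Q)))
Pow(Function('z')(Function('A')(2), G), -1) = Pow(Mul(Rational(1, 4), Pow(Add(78, Rational(1, 2)), -1), Add(48, -44)), -1) = Pow(Mul(Rational(1, 4), Pow(Rational(157, 2), -1), 4), -1) = Pow(Mul(Rational(1, 4), Rational(2, 157), 4), -1) = Pow(Rational(2, 157), -1) = Rational(157, 2)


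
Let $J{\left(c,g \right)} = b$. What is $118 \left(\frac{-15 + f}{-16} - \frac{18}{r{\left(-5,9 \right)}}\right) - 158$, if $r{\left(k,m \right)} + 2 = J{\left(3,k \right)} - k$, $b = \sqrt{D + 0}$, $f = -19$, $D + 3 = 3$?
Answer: $- \frac{2461}{4} \approx -615.25$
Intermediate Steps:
$D = 0$ ($D = -3 + 3 = 0$)
$b = 0$ ($b = \sqrt{0 + 0} = \sqrt{0} = 0$)
$J{\left(c,g \right)} = 0$
$r{\left(k,m \right)} = -2 - k$ ($r{\left(k,m \right)} = -2 + \left(0 - k\right) = -2 - k$)
$118 \left(\frac{-15 + f}{-16} - \frac{18}{r{\left(-5,9 \right)}}\right) - 158 = 118 \left(\frac{-15 - 19}{-16} - \frac{18}{-2 - -5}\right) - 158 = 118 \left(\left(-34\right) \left(- \frac{1}{16}\right) - \frac{18}{-2 + 5}\right) - 158 = 118 \left(\frac{17}{8} - \frac{18}{3}\right) - 158 = 118 \left(\frac{17}{8} - 6\right) - 158 = 118 \left(- \frac{31}{8}\right) - 158 = - \frac{1829}{4} - 158 = - \frac{2461}{4}$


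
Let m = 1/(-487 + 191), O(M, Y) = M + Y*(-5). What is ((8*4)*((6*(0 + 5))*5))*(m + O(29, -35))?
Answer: 36229800/37 ≈ 9.7918e+5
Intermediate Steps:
O(M, Y) = M - 5*Y
m = -1/296 (m = 1/(-296) = -1/296 ≈ -0.0033784)
((8*4)*((6*(0 + 5))*5))*(m + O(29, -35)) = ((8*4)*((6*(0 + 5))*5))*(-1/296 + (29 - 5*(-35))) = (32*((6*5)*5))*(-1/296 + (29 + 175)) = (32*(30*5))*(-1/296 + 204) = (32*150)*(60383/296) = 4800*(60383/296) = 36229800/37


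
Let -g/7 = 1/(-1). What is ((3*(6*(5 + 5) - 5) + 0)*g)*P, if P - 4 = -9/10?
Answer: 7161/2 ≈ 3580.5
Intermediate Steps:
P = 31/10 (P = 4 - 9/10 = 31/10 ≈ 3.1000)
g = 7 (g = -7/(-1) = -7*(-1) = 7)
((3*(6*(5 + 5) - 5) + 0)*g)*P = ((3*(6*(5 + 5) - 5) + 0)*7)*(31/10) = ((3*(6*10 - 5) + 0)*7)*(31/10) = ((3*(60 - 5) + 0)*7)*(31/10) = ((3*55 + 0)*7)*(31/10) = ((165 + 0)*7)*(31/10) = (165*7)*(31/10) = 1155*(31/10) = 7161/2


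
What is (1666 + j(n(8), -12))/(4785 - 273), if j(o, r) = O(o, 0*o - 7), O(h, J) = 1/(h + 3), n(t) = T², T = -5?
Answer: 46649/126336 ≈ 0.36925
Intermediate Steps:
n(t) = 25 (n(t) = (-5)² = 25)
O(h, J) = 1/(3 + h)
j(o, r) = 1/(3 + o)
(1666 + j(n(8), -12))/(4785 - 273) = (1666 + 1/(3 + 25))/(4785 - 273) = (1666 + 1/28)/4512 = (1666 + 1/28)*(1/4512) = (46649/28)*(1/4512) = 46649/126336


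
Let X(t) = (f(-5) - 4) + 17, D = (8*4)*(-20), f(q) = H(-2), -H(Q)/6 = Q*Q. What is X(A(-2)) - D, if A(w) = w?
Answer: 629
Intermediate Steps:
H(Q) = -6*Q**2 (H(Q) = -6*Q*Q = -6*Q**2)
f(q) = -24 (f(q) = -6*(-2)**2 = -6*4 = -24)
D = -640 (D = 32*(-20) = -640)
X(t) = -11 (X(t) = (-24 - 4) + 17 = -28 + 17 = -11)
X(A(-2)) - D = -11 - 1*(-640) = -11 + 640 = 629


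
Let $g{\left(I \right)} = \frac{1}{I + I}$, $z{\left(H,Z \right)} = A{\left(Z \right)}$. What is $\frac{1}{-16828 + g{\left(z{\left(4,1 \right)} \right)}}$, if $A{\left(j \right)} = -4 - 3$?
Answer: $- \frac{14}{235593} \approx -5.9424 \cdot 10^{-5}$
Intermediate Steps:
$A{\left(j \right)} = -7$
$z{\left(H,Z \right)} = -7$
$g{\left(I \right)} = \frac{1}{2 I}$
$\frac{1}{-16828 + g{\left(z{\left(4,1 \right)} \right)}} = \frac{1}{-16828 + \frac{1}{2 \left(-7\right)}} = \frac{1}{-16828 + \frac{1}{2} \left(- \frac{1}{7}\right)} = \frac{1}{-16828 - \frac{1}{14}} = \frac{1}{- \frac{235593}{14}} = - \frac{14}{235593}$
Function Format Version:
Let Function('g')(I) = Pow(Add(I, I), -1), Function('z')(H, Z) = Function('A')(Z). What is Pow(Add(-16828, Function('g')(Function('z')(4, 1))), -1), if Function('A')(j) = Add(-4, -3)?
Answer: Rational(-14, 235593) ≈ -5.9424e-5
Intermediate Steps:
Function('A')(j) = -7
Function('z')(H, Z) = -7
Function('g')(I) = Mul(Rational(1, 2), Pow(I, -1)) (Function('g')(I) = Pow(Mul(2, I), -1) = Mul(Rational(1, 2), Pow(I, -1)))
Pow(Add(-16828, Function('g')(Function('z')(4, 1))), -1) = Pow(Add(-16828, Mul(Rational(1, 2), Pow(-7, -1))), -1) = Pow(Add(-16828, Mul(Rational(1, 2), Rational(-1, 7))), -1) = Pow(Add(-16828, Rational(-1, 14)), -1) = Pow(Rational(-235593, 14), -1) = Rational(-14, 235593)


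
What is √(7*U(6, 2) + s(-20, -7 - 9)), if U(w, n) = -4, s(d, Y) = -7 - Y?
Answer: I*√19 ≈ 4.3589*I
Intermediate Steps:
√(7*U(6, 2) + s(-20, -7 - 9)) = √(7*(-4) + (-7 - (-7 - 9))) = √(-28 + (-7 - 1*(-16))) = √(-28 + (-7 + 16)) = √(-28 + 9) = √(-19) = I*√19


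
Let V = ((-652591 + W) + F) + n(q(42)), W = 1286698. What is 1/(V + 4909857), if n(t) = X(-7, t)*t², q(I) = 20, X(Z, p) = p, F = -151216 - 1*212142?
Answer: 1/5188606 ≈ 1.9273e-7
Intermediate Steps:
F = -363358 (F = -151216 - 212142 = -363358)
n(t) = t³ (n(t) = t*t² = t³)
V = 278749 (V = ((-652591 + 1286698) - 363358) + 20³ = (634107 - 363358) + 8000 = 270749 + 8000 = 278749)
1/(V + 4909857) = 1/(278749 + 4909857) = 1/5188606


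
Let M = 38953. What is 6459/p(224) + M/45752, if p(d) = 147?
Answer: 14344679/320264 ≈ 44.790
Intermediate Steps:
6459/p(224) + M/45752 = 6459/147 + 38953/45752 = 6459*(1/147) + 38953*(1/45752) = 2153/49 + 38953/45752 = 14344679/320264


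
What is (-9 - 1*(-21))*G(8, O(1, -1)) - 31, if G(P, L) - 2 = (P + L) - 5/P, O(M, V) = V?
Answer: 139/2 ≈ 69.500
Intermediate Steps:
G(P, L) = 2 + L + P - 5/P (G(P, L) = 2 + ((P + L) - 5/P) = 2 + ((L + P) - 5/P) = 2 + (L + P - 5/P) = 2 + L + P - 5/P)
(-9 - 1*(-21))*G(8, O(1, -1)) - 31 = (-9 - 1*(-21))*(2 - 1 + 8 - 5/8) - 31 = (-9 + 21)*(2 - 1 + 8 - 5*⅛) - 31 = 12*(2 - 1 + 8 - 5/8) - 31 = 12*(67/8) - 31 = 201/2 - 31 = 139/2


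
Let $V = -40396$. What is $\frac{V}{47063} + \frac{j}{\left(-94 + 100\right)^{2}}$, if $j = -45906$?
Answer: $- \frac{360321389}{282378} \approx -1276.0$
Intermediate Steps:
$\frac{V}{47063} + \frac{j}{\left(-94 + 100\right)^{2}} = - \frac{40396}{47063} - \frac{45906}{\left(-94 + 100\right)^{2}} = \left(-40396\right) \frac{1}{47063} - \frac{45906}{6^{2}} = - \frac{40396}{47063} - \frac{45906}{36} = - \frac{40396}{47063} - \frac{7651}{6} = - \frac{360321389}{282378}$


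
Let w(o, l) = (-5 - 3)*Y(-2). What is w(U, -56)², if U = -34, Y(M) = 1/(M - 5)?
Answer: 64/49 ≈ 1.3061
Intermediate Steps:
Y(M) = 1/(-5 + M)
w(o, l) = 8/7 (w(o, l) = (-5 - 3)/(-5 - 2) = -8/(-7) = -8*(-⅐) = 8/7)
w(U, -56)² = (8/7)² = 64/49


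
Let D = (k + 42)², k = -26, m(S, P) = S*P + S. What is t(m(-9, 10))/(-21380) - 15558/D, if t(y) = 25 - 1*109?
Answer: -41576067/684160 ≈ -60.770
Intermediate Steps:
m(S, P) = S + P*S (m(S, P) = P*S + S = S + P*S)
t(y) = -84 (t(y) = 25 - 109 = -84)
D = 256 (D = (-26 + 42)² = 16² = 256)
t(m(-9, 10))/(-21380) - 15558/D = -84/(-21380) - 15558/256 = -84*(-1/21380) - 15558*1/256 = 21/5345 - 7779/128 = -41576067/684160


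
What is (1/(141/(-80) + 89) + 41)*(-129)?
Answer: -36922251/6979 ≈ -5290.5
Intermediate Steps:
(1/(141/(-80) + 89) + 41)*(-129) = (1/(141*(-1/80) + 89) + 41)*(-129) = (1/(-141/80 + 89) + 41)*(-129) = (1/(6979/80) + 41)*(-129) = (80/6979 + 41)*(-129) = (286219/6979)*(-129) = -36922251/6979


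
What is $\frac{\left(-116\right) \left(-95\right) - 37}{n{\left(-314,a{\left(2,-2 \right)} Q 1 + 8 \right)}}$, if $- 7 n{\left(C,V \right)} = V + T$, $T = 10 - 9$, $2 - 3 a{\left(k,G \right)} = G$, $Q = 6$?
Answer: $- \frac{76881}{17} \approx -4522.4$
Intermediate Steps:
$a{\left(k,G \right)} = \frac{2}{3} - \frac{G}{3}$
$T = 1$
$n{\left(C,V \right)} = - \frac{1}{7} - \frac{V}{7}$ ($n{\left(C,V \right)} = - \frac{V + 1}{7} = - \frac{1 + V}{7} = - \frac{1}{7} - \frac{V}{7}$)
$\frac{\left(-116\right) \left(-95\right) - 37}{n{\left(-314,a{\left(2,-2 \right)} Q 1 + 8 \right)}} = \frac{\left(-116\right) \left(-95\right) - 37}{- \frac{1}{7} - \frac{\left(\frac{2}{3} - - \frac{2}{3}\right) 6 \cdot 1 + 8}{7}} = \frac{11020 - 37}{- \frac{1}{7} - \frac{\left(\frac{2}{3} + \frac{2}{3}\right) 6 + 8}{7}} = \frac{10983}{- \frac{1}{7} - \frac{\frac{4}{3} \cdot 6 + 8}{7}} = \frac{10983}{- \frac{1}{7} - \frac{8 + 8}{7}} = \frac{10983}{- \frac{1}{7} - \frac{16}{7}} = \frac{10983}{- \frac{17}{7}} = 10983 \left(- \frac{7}{17}\right) = - \frac{76881}{17}$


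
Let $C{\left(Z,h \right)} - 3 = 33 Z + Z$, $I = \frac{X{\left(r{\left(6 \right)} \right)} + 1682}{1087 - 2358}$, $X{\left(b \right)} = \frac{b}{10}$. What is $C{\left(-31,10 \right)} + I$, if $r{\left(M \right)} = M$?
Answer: $- \frac{6687518}{6355} \approx -1052.3$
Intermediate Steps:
$X{\left(b \right)} = \frac{b}{10}$ ($X{\left(b \right)} = b \frac{1}{10} = \frac{b}{10}$)
$I = - \frac{8413}{6355}$ ($I = \frac{\frac{1}{10} \cdot 6 + 1682}{1087 - 2358} = \frac{\frac{3}{5} + 1682}{-1271} = \frac{8413}{5} \left(- \frac{1}{1271}\right) = - \frac{8413}{6355} \approx -1.3238$)
$C{\left(Z,h \right)} = 3 + 34 Z$ ($C{\left(Z,h \right)} = 3 + \left(33 Z + Z\right) = 3 + 34 Z$)
$C{\left(-31,10 \right)} + I = \left(3 + 34 \left(-31\right)\right) - \frac{8413}{6355} = \left(3 - 1054\right) - \frac{8413}{6355} = -1051 - \frac{8413}{6355} = - \frac{6687518}{6355}$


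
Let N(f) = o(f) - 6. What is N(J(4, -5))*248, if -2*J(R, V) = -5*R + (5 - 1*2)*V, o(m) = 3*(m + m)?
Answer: 24552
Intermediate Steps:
o(m) = 6*m (o(m) = 3*(2*m) = 6*m)
J(R, V) = -3*V/2 + 5*R/2 (J(R, V) = -(-5*R + (5 - 1*2)*V)/2 = -(-5*R + (5 - 2)*V)/2 = -(-5*R + 3*V)/2 = -3*V/2 + 5*R/2)
N(f) = -6 + 6*f (N(f) = 6*f - 6 = -6 + 6*f)
N(J(4, -5))*248 = (-6 + 6*(-3/2*(-5) + (5/2)*4))*248 = (-6 + 6*(15/2 + 10))*248 = (-6 + 6*(35/2))*248 = (-6 + 105)*248 = 99*248 = 24552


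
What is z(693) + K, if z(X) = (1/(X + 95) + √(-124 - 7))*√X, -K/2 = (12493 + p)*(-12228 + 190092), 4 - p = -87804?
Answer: -35679874128 + 3*√77/788 + 3*I*√10087 ≈ -3.568e+10 + 301.3*I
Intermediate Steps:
p = 87808 (p = 4 - 1*(-87804) = 4 + 87804 = 87808)
K = -35679874128 (K = -2*(12493 + 87808)*(-12228 + 190092) = -200602*177864 = -2*17839937064 = -35679874128)
z(X) = √X*(1/(95 + X) + I*√131) (z(X) = (1/(95 + X) + √(-131))*√X = (1/(95 + X) + I*√131)*√X = √X*(1/(95 + X) + I*√131))
z(693) + K = √693*(1 + 95*I*√131 + I*693*√131)/(95 + 693) - 35679874128 = (3*√77)*(1 + 95*I*√131 + 693*I*√131)/788 - 35679874128 = (3*√77)*(1/788)*(1 + 788*I*√131) - 35679874128 = 3*√77*(1 + 788*I*√131)/788 - 35679874128 = -35679874128 + 3*√77*(1 + 788*I*√131)/788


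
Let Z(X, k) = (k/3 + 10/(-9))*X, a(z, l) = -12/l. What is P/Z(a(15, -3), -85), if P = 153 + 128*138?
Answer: -160353/1060 ≈ -151.28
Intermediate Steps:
Z(X, k) = X*(-10/9 + k/3) (Z(X, k) = (k*(⅓) + 10*(-⅑))*X = (k/3 - 10/9)*X = (-10/9 + k/3)*X = X*(-10/9 + k/3))
P = 17817 (P = 153 + 17664 = 17817)
P/Z(a(15, -3), -85) = 17817/(((-12/(-3))*(-10 + 3*(-85))/9)) = 17817/(((-12*(-⅓))*(-10 - 255)/9)) = 17817/(((⅑)*4*(-265))) = 17817/(-1060/9) = 17817*(-9/1060) = -160353/1060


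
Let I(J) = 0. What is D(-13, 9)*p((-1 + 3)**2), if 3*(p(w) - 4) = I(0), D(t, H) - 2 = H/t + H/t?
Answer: 32/13 ≈ 2.4615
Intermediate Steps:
D(t, H) = 2 + 2*H/t (D(t, H) = 2 + (H/t + H/t) = 2 + 2*H/t)
p(w) = 4 (p(w) = 4 + (1/3)*0 = 4 + 0 = 4)
D(-13, 9)*p((-1 + 3)**2) = (2 + 2*9/(-13))*4 = (2 + 2*9*(-1/13))*4 = (2 - 18/13)*4 = (8/13)*4 = 32/13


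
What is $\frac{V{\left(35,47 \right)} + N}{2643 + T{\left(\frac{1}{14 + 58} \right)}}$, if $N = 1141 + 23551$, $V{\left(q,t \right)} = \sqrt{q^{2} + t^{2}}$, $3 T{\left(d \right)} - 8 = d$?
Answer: $\frac{5333472}{571465} + \frac{216 \sqrt{3434}}{571465} \approx 9.3551$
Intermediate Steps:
$T{\left(d \right)} = \frac{8}{3} + \frac{d}{3}$
$N = 24692$
$\frac{V{\left(35,47 \right)} + N}{2643 + T{\left(\frac{1}{14 + 58} \right)}} = \frac{\sqrt{35^{2} + 47^{2}} + 24692}{2643 + \left(\frac{8}{3} + \frac{1}{3 \left(14 + 58\right)}\right)} = \frac{\sqrt{1225 + 2209} + 24692}{2643 + \left(\frac{8}{3} + \frac{1}{3 \cdot 72}\right)} = \frac{\sqrt{3434} + 24692}{2643 + \left(\frac{8}{3} + \frac{1}{3} \cdot \frac{1}{72}\right)} = \frac{24692 + \sqrt{3434}}{2643 + \left(\frac{8}{3} + \frac{1}{216}\right)} = \frac{24692 + \sqrt{3434}}{2643 + \frac{577}{216}} = \frac{24692 + \sqrt{3434}}{\frac{571465}{216}} = \left(24692 + \sqrt{3434}\right) \frac{216}{571465} = \frac{5333472}{571465} + \frac{216 \sqrt{3434}}{571465}$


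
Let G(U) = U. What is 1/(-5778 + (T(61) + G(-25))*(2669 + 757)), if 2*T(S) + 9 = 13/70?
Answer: -70/7456881 ≈ -9.3873e-6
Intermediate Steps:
T(S) = -617/140 (T(S) = -9/2 + (13/70)/2 = -9/2 + (13*(1/70))/2 = -9/2 + (1/2)*(13/70) = -9/2 + 13/140 = -617/140)
1/(-5778 + (T(61) + G(-25))*(2669 + 757)) = 1/(-5778 + (-617/140 - 25)*(2669 + 757)) = 1/(-5778 - 4117/140*3426) = 1/(-5778 - 7052421/70) = 1/(-7456881/70) = -70/7456881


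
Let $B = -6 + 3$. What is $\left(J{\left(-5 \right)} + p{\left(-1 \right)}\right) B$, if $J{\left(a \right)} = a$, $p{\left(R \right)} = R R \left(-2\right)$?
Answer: $21$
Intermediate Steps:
$p{\left(R \right)} = - 2 R^{2}$ ($p{\left(R \right)} = R^{2} \left(-2\right) = - 2 R^{2}$)
$B = -3$
$\left(J{\left(-5 \right)} + p{\left(-1 \right)}\right) B = \left(-5 - 2 \left(-1\right)^{2}\right) \left(-3\right) = \left(-5 - 2\right) \left(-3\right) = \left(-7\right) \left(-3\right) = 21$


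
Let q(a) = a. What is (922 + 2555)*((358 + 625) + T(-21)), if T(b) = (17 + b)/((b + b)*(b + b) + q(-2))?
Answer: 3011155017/881 ≈ 3.4179e+6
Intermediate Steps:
T(b) = (17 + b)/(-2 + 4*b²) (T(b) = (17 + b)/((b + b)*(b + b) - 2) = (17 + b)/((2*b)*(2*b) - 2) = (17 + b)/(4*b² - 2) = (17 + b)/(-2 + 4*b²))
(922 + 2555)*((358 + 625) + T(-21)) = (922 + 2555)*((358 + 625) + (17 - 21)/(2*(-1 + 2*(-21)²))) = 3477*(983 + (½)*(-4)/(-1 + 2*441)) = 3477*(983 + (½)*(-4)/(-1 + 882)) = 3477*(983 + (½)*(-4)/881) = 3477*(983 + (½)*(1/881)*(-4)) = 3477*(983 - 2/881) = 3477*(866021/881) = 3011155017/881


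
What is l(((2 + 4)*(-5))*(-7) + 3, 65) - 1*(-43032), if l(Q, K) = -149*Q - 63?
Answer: 11232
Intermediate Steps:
l(Q, K) = -63 - 149*Q
l(((2 + 4)*(-5))*(-7) + 3, 65) - 1*(-43032) = (-63 - 149*(((2 + 4)*(-5))*(-7) + 3)) - 1*(-43032) = (-63 - 149*((6*(-5))*(-7) + 3)) + 43032 = (-63 - 149*(-30*(-7) + 3)) + 43032 = (-63 - 149*(210 + 3)) + 43032 = (-63 - 149*213) + 43032 = (-63 - 31737) + 43032 = -31800 + 43032 = 11232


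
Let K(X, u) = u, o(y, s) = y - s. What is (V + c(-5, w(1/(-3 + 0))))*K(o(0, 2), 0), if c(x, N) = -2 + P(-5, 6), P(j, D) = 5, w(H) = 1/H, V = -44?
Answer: 0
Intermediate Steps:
w(H) = 1/H
c(x, N) = 3 (c(x, N) = -2 + 5 = 3)
(V + c(-5, w(1/(-3 + 0))))*K(o(0, 2), 0) = (-44 + 3)*0 = -41*0 = 0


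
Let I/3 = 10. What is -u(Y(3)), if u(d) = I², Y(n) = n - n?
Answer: -900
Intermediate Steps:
Y(n) = 0
I = 30 (I = 3*10 = 30)
u(d) = 900 (u(d) = 30² = 900)
-u(Y(3)) = -1*900 = -900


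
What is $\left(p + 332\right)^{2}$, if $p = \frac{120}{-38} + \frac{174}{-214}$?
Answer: $\frac{444732935689}{4133089} \approx 1.076 \cdot 10^{5}$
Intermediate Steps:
$p = - \frac{8073}{2033}$ ($p = 120 \left(- \frac{1}{38}\right) + 174 \left(- \frac{1}{214}\right) = - \frac{60}{19} - \frac{87}{107} = - \frac{8073}{2033} \approx -3.971$)
$\left(p + 332\right)^{2} = \left(- \frac{8073}{2033} + 332\right)^{2} = \left(\frac{666883}{2033}\right)^{2} = \frac{444732935689}{4133089}$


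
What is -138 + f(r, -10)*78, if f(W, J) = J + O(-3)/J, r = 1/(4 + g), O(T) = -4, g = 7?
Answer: -4434/5 ≈ -886.80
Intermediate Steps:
r = 1/11 (r = 1/(4 + 7) = 1/11 ≈ 0.090909)
f(W, J) = J - 4/J
-138 + f(r, -10)*78 = -138 + (-10 - 4/(-10))*78 = -138 + (-10 - 4*(-⅒))*78 = -138 + (-10 + ⅖)*78 = -138 - 48/5*78 = -138 - 3744/5 = -4434/5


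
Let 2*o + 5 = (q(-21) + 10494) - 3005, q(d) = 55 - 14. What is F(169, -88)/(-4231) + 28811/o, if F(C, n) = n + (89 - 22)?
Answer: 243956707/31838275 ≈ 7.6624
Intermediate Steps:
q(d) = 41
F(C, n) = 67 + n (F(C, n) = n + 67 = 67 + n)
o = 7525/2 (o = -5/2 + ((41 + 10494) - 3005)/2 = -5/2 + (10535 - 3005)/2 = -5/2 + (1/2)*7530 = -5/2 + 3765 = 7525/2 ≈ 3762.5)
F(169, -88)/(-4231) + 28811/o = (67 - 88)/(-4231) + 28811/(7525/2) = -21*(-1/4231) + 28811*(2/7525) = 21/4231 + 57622/7525 = 243956707/31838275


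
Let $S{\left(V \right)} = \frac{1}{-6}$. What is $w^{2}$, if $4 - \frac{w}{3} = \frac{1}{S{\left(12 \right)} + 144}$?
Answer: $\frac{106874244}{744769} \approx 143.5$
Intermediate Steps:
$S{\left(V \right)} = - \frac{1}{6}$
$w = \frac{10338}{863}$ ($w = 12 - \frac{3}{- \frac{1}{6} + 144} = 12 - \frac{3}{\frac{863}{6}} = 12 - \frac{18}{863} = \frac{10338}{863} \approx 11.979$)
$w^{2} = \left(\frac{10338}{863}\right)^{2} = \frac{106874244}{744769}$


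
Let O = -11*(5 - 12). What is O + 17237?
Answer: 17314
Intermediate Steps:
O = 77 (O = -11*(-7) = 77)
O + 17237 = 77 + 17237 = 17314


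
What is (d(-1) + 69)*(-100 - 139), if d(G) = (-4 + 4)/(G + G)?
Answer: -16491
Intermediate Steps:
d(G) = 0 (d(G) = 0/((2*G)) = 0*(1/(2*G)) = 0)
(d(-1) + 69)*(-100 - 139) = (0 + 69)*(-100 - 139) = 69*(-239) = -16491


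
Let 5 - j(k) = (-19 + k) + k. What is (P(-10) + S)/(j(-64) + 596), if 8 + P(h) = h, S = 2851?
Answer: 2833/748 ≈ 3.7874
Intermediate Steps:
P(h) = -8 + h
j(k) = 24 - 2*k (j(k) = 5 - ((-19 + k) + k) = 5 - (-19 + 2*k) = 5 + (19 - 2*k) = 24 - 2*k)
(P(-10) + S)/(j(-64) + 596) = ((-8 - 10) + 2851)/((24 - 2*(-64)) + 596) = (-18 + 2851)/((24 + 128) + 596) = 2833/(152 + 596) = 2833/748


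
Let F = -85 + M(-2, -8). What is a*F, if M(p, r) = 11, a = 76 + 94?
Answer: -12580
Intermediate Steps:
a = 170
F = -74 (F = -85 + 11 = -74)
a*F = 170*(-74) = -12580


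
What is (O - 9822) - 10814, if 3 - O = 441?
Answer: -21074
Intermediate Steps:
O = -438 (O = 3 - 1*441 = 3 - 441 = -438)
(O - 9822) - 10814 = (-438 - 9822) - 10814 = -10260 - 10814 = -21074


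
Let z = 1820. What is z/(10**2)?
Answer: 91/5 ≈ 18.200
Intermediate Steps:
z/(10**2) = 1820/(10**2) = 1820/100 = 1820*(1/100) = 91/5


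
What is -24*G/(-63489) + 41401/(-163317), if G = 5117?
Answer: 5809375349/3456277671 ≈ 1.6808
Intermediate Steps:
-24*G/(-63489) + 41401/(-163317) = -24*5117/(-63489) + 41401/(-163317) = -122808*(-1/63489) + 41401*(-1/163317) = 40936/21163 - 41401/163317 = 5809375349/3456277671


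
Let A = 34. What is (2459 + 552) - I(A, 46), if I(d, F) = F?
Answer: 2965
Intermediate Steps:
(2459 + 552) - I(A, 46) = (2459 + 552) - 1*46 = 3011 - 46 = 2965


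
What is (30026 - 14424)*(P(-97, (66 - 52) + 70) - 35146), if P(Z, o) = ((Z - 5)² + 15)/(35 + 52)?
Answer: -546479418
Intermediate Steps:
P(Z, o) = 5/29 + (-5 + Z)²/87 (P(Z, o) = ((-5 + Z)² + 15)/87 = (15 + (-5 + Z)²)*(1/87) = 5/29 + (-5 + Z)²/87)
(30026 - 14424)*(P(-97, (66 - 52) + 70) - 35146) = (30026 - 14424)*((5/29 + (-5 - 97)²/87) - 35146) = 15602*((5/29 + (1/87)*(-102)²) - 35146) = 15602*((5/29 + (1/87)*10404) - 35146) = 15602*((5/29 + 3468/29) - 35146) = 15602*(3473/29 - 35146) = 15602*(-1015761/29) = -546479418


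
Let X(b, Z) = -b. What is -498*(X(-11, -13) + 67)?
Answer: -38844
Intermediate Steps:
-498*(X(-11, -13) + 67) = -498*(-1*(-11) + 67) = -498*(11 + 67) = -498*78 = -38844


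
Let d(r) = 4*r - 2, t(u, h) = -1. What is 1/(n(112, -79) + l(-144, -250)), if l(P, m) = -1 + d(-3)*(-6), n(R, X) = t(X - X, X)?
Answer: 1/82 ≈ 0.012195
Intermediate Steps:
n(R, X) = -1
d(r) = -2 + 4*r
l(P, m) = 83 (l(P, m) = -1 + (-2 + 4*(-3))*(-6) = -1 + (-2 - 12)*(-6) = -1 - 14*(-6) = -1 + 84 = 83)
1/(n(112, -79) + l(-144, -250)) = 1/(-1 + 83) = 1/82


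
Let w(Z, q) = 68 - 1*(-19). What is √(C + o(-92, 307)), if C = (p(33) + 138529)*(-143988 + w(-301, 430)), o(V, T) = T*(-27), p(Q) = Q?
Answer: 33*I*√18309659 ≈ 1.4121e+5*I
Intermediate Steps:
w(Z, q) = 87 (w(Z, q) = 68 + 19 = 87)
o(V, T) = -27*T
C = -19939210362 (C = (33 + 138529)*(-143988 + 87) = 138562*(-143901) = -19939210362)
√(C + o(-92, 307)) = √(-19939210362 - 27*307) = √(-19939210362 - 8289) = √(-19939218651) = 33*I*√18309659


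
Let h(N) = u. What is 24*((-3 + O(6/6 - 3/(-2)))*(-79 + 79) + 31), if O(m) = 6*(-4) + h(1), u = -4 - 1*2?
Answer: 744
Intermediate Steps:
u = -6 (u = -4 - 2 = -6)
h(N) = -6
O(m) = -30 (O(m) = 6*(-4) - 6 = -24 - 6 = -30)
24*((-3 + O(6/6 - 3/(-2)))*(-79 + 79) + 31) = 24*((-3 - 30)*(-79 + 79) + 31) = 24*(-33*0 + 31) = 24*(0 + 31) = 24*31 = 744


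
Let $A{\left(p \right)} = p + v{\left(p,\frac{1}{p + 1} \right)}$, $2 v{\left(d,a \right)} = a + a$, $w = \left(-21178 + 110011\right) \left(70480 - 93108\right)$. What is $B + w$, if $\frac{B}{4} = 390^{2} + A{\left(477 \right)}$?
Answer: $- \frac{480271173022}{239} \approx -2.0095 \cdot 10^{9}$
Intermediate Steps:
$w = -2010113124$ ($w = 88833 \left(-22628\right) = -2010113124$)
$v{\left(d,a \right)} = a$ ($v{\left(d,a \right)} = \frac{a + a}{2} = \frac{2 a}{2} = a$)
$A{\left(p \right)} = p + \frac{1}{1 + p}$ ($A{\left(p \right)} = p + \frac{1}{p + 1} = p + \frac{1}{1 + p}$)
$B = \frac{145863614}{239}$ ($B = 4 \left(390^{2} + \frac{1 + 477 \left(1 + 477\right)}{1 + 477}\right) = 4 \left(152100 + \frac{1 + 477 \cdot 478}{478}\right) = 4 \left(152100 + \frac{1 + 228006}{478}\right) = 4 \left(152100 + \frac{1}{478} \cdot 228007\right) = 4 \left(152100 + \frac{228007}{478}\right) = 4 \cdot \frac{72931807}{478} = \frac{145863614}{239} \approx 6.1031 \cdot 10^{5}$)
$B + w = \frac{145863614}{239} - 2010113124 = - \frac{480271173022}{239}$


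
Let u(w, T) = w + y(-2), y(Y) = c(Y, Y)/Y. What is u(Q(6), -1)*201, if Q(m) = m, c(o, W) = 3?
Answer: 1809/2 ≈ 904.50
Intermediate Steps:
y(Y) = 3/Y
u(w, T) = -3/2 + w (u(w, T) = w + 3/(-2) = w + 3*(-½) = w - 3/2 = -3/2 + w)
u(Q(6), -1)*201 = (-3/2 + 6)*201 = (9/2)*201 = 1809/2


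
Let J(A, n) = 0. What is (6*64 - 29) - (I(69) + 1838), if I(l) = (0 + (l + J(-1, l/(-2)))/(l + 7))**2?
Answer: -8570569/5776 ≈ -1483.8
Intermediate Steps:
I(l) = l**2/(7 + l)**2 (I(l) = (0 + (l + 0)/(l + 7))**2 = (0 + l/(7 + l))**2 = (l/(7 + l))**2 = l**2/(7 + l)**2)
(6*64 - 29) - (I(69) + 1838) = (6*64 - 29) - (69**2/(7 + 69)**2 + 1838) = (384 - 29) - (4761/76**2 + 1838) = 355 - (4761*(1/5776) + 1838) = 355 - (4761/5776 + 1838) = 355 - 1*10621049/5776 = 355 - 10621049/5776 = -8570569/5776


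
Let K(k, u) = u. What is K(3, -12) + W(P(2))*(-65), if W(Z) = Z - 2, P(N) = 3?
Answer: -77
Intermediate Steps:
W(Z) = -2 + Z
K(3, -12) + W(P(2))*(-65) = -12 + (-2 + 3)*(-65) = -12 + 1*(-65) = -12 - 65 = -77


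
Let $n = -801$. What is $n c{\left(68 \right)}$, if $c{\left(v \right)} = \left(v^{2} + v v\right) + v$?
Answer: $-7462116$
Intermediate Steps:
$c{\left(v \right)} = v + 2 v^{2}$ ($c{\left(v \right)} = \left(v^{2} + v^{2}\right) + v = 2 v^{2} + v = v + 2 v^{2}$)
$n c{\left(68 \right)} = - 801 \cdot 68 \left(1 + 2 \cdot 68\right) = - 801 \cdot 68 \left(1 + 136\right) = - 801 \cdot 68 \cdot 137 = \left(-801\right) 9316 = -7462116$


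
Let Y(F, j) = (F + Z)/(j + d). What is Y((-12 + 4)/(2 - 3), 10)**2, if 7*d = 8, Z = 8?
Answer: 3136/1521 ≈ 2.0618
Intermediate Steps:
d = 8/7 (d = (1/7)*8 = 8/7 ≈ 1.1429)
Y(F, j) = (8 + F)/(8/7 + j) (Y(F, j) = (F + 8)/(j + 8/7) = (8 + F)/(8/7 + j))
Y((-12 + 4)/(2 - 3), 10)**2 = (7*(8 + (-12 + 4)/(2 - 3))/(8 + 7*10))**2 = (7*(8 - 8/(-1))/(8 + 70))**2 = (7*(8 - 8*(-1))/78)**2 = (7*(1/78)*(8 + 8))**2 = (7*(1/78)*16)**2 = (56/39)**2 = 3136/1521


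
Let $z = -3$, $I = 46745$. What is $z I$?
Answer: $-140235$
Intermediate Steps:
$z I = \left(-3\right) 46745 = -140235$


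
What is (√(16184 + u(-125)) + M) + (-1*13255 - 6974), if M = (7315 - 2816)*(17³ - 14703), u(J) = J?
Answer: -44065439 + √16059 ≈ -4.4065e+7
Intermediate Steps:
M = -44045210 (M = 4499*(4913 - 14703) = 4499*(-9790) = -44045210)
(√(16184 + u(-125)) + M) + (-1*13255 - 6974) = (√(16184 - 125) - 44045210) + (-1*13255 - 6974) = (√16059 - 44045210) + (-13255 - 6974) = (-44045210 + √16059) - 20229 = -44065439 + √16059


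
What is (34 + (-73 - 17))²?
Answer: 3136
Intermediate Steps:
(34 + (-73 - 17))² = (34 - 90)² = (-56)² = 3136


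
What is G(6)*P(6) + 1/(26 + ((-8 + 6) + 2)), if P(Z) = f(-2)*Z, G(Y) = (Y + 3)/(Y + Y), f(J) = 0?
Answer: 1/26 ≈ 0.038462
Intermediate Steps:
G(Y) = (3 + Y)/(2*Y) (G(Y) = (3 + Y)/((2*Y)) = (3 + Y)*(1/(2*Y)) = (3 + Y)/(2*Y))
P(Z) = 0 (P(Z) = 0*Z = 0)
G(6)*P(6) + 1/(26 + ((-8 + 6) + 2)) = ((½)*(3 + 6)/6)*0 + 1/(26 + ((-8 + 6) + 2)) = ((½)*(⅙)*9)*0 + 1/(26 + (-2 + 2)) = (¾)*0 + 1/(26 + 0) = 0 + 1/26 = 1/26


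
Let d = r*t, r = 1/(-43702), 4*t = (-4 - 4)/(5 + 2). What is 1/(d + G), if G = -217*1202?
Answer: -152957/39896386137 ≈ -3.8339e-6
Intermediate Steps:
t = -2/7 (t = ((-4 - 4)/(5 + 2))/4 = (-8/7)/4 = (-8*⅐)/4 = (¼)*(-8/7) = -2/7 ≈ -0.28571)
G = -260834
r = -1/43702 ≈ -2.2882e-5
d = 1/152957 (d = -1/43702*(-2/7) = 1/152957 ≈ 6.5378e-6)
1/(d + G) = 1/(1/152957 - 260834) = 1/(-39896386137/152957) = -152957/39896386137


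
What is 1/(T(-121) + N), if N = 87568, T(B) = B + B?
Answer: 1/87326 ≈ 1.1451e-5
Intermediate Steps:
T(B) = 2*B
1/(T(-121) + N) = 1/(2*(-121) + 87568) = 1/(-242 + 87568) = 1/87326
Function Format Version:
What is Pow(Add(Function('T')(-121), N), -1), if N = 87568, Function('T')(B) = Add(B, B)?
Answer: Rational(1, 87326) ≈ 1.1451e-5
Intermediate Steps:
Function('T')(B) = Mul(2, B)
Pow(Add(Function('T')(-121), N), -1) = Pow(Add(Mul(2, -121), 87568), -1) = Pow(Add(-242, 87568), -1) = Pow(87326, -1) = Rational(1, 87326)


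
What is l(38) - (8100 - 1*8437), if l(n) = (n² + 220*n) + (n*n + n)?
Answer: 11623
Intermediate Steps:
l(n) = 2*n² + 221*n (l(n) = (n² + 220*n) + (n² + n) = (n² + 220*n) + (n + n²) = 2*n² + 221*n)
l(38) - (8100 - 1*8437) = 38*(221 + 2*38) - (8100 - 1*8437) = 38*(221 + 76) - (8100 - 8437) = 38*297 - 1*(-337) = 11286 + 337 = 11623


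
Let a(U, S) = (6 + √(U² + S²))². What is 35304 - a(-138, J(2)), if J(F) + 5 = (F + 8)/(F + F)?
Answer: 64871/4 - 6*√76201 ≈ 14561.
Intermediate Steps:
J(F) = -5 + (8 + F)/(2*F) (J(F) = -5 + (F + 8)/(F + F) = -5 + (8 + F)/((2*F)) = -5 + (8 + F)*(1/(2*F)) = -5 + (8 + F)/(2*F))
a(U, S) = (6 + √(S² + U²))²
35304 - a(-138, J(2)) = 35304 - (6 + √((-9/2 + 4/2)² + (-138)²))² = 35304 - (6 + √((-9/2 + 4*(½))² + 19044))² = 35304 - (6 + √((-9/2 + 2)² + 19044))² = 35304 - (6 + √((-5/2)² + 19044))² = 35304 - (6 + √(25/4 + 19044))² = 35304 - (6 + √(76201/4))² = 35304 - (6 + √76201/2)²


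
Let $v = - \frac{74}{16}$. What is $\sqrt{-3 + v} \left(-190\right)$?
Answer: $- \frac{95 i \sqrt{122}}{2} \approx - 524.65 i$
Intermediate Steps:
$v = - \frac{37}{8}$ ($v = \left(-74\right) \frac{1}{16} = - \frac{37}{8} \approx -4.625$)
$\sqrt{-3 + v} \left(-190\right) = \sqrt{-3 - \frac{37}{8}} \left(-190\right) = \sqrt{- \frac{61}{8}} \left(-190\right) = \frac{i \sqrt{122}}{4} \left(-190\right) = - \frac{95 i \sqrt{122}}{2}$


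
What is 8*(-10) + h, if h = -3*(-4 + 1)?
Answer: -71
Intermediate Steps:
h = 9 (h = -3*(-3) = 9)
8*(-10) + h = 8*(-10) + 9 = -80 + 9 = -71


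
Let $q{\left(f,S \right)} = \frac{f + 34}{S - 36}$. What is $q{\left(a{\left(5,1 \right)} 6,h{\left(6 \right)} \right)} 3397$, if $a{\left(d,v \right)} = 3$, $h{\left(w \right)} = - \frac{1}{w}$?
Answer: $- \frac{1059864}{217} \approx -4884.2$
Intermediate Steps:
$q{\left(f,S \right)} = \frac{34 + f}{-36 + S}$
$q{\left(a{\left(5,1 \right)} 6,h{\left(6 \right)} \right)} 3397 = \frac{34 + 3 \cdot 6}{-36 - \frac{1}{6}} \cdot 3397 = \frac{34 + 18}{-36 - \frac{1}{6}} \cdot 3397 = \frac{1}{-36 - \frac{1}{6}} \cdot 52 \cdot 3397 = \frac{1}{- \frac{217}{6}} \cdot 52 \cdot 3397 = \left(- \frac{6}{217}\right) 52 \cdot 3397 = \left(- \frac{312}{217}\right) 3397 = - \frac{1059864}{217}$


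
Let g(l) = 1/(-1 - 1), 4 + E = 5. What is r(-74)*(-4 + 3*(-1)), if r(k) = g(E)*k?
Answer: -259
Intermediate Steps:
E = 1 (E = -4 + 5 = 1)
g(l) = -1/2 (g(l) = 1/(-2) = -1/2)
r(k) = -k/2
r(-74)*(-4 + 3*(-1)) = (-1/2*(-74))*(-4 + 3*(-1)) = 37*(-4 - 3) = 37*(-7) = -259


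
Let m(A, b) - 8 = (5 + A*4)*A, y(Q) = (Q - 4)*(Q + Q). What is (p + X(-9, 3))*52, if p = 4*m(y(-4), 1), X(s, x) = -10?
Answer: 3475576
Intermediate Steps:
y(Q) = 2*Q*(-4 + Q) (y(Q) = (-4 + Q)*(2*Q) = 2*Q*(-4 + Q))
m(A, b) = 8 + A*(5 + 4*A) (m(A, b) = 8 + (5 + A*4)*A = 8 + (5 + 4*A)*A = 8 + A*(5 + 4*A))
p = 66848 (p = 4*(8 + 4*(2*(-4)*(-4 - 4))² + 5*(2*(-4)*(-4 - 4))) = 4*(8 + 4*(2*(-4)*(-8))² + 5*(2*(-4)*(-8))) = 4*(8 + 4*64² + 5*64) = 4*(8 + 4*4096 + 320) = 4*(8 + 16384 + 320) = 4*16712 = 66848)
(p + X(-9, 3))*52 = (66848 - 10)*52 = 66838*52 = 3475576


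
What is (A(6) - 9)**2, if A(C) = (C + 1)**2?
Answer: 1600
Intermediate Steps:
A(C) = (1 + C)**2
(A(6) - 9)**2 = ((1 + 6)**2 - 9)**2 = (7**2 - 9)**2 = (49 - 9)**2 = 40**2 = 1600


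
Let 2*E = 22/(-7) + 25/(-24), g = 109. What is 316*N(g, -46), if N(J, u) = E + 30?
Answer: 740783/84 ≈ 8818.8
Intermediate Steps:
E = -703/336 (E = (22/(-7) + 25/(-24))/2 = (22*(-⅐) + 25*(-1/24))/2 = (-22/7 - 25/24)/2 = (½)*(-703/168) = -703/336 ≈ -2.0923)
N(J, u) = 9377/336 (N(J, u) = -703/336 + 30 = 9377/336)
316*N(g, -46) = 316*(9377/336) = 740783/84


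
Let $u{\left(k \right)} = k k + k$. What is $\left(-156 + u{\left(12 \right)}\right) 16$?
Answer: $0$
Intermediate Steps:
$u{\left(k \right)} = k + k^{2}$ ($u{\left(k \right)} = k^{2} + k = k + k^{2}$)
$\left(-156 + u{\left(12 \right)}\right) 16 = \left(-156 + 12 \left(1 + 12\right)\right) 16 = \left(-156 + 12 \cdot 13\right) 16 = \left(-156 + 156\right) 16 = 0 \cdot 16 = 0$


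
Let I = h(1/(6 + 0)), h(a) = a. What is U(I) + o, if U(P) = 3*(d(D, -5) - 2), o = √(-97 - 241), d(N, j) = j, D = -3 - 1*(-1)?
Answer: -21 + 13*I*√2 ≈ -21.0 + 18.385*I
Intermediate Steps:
D = -2 (D = -3 + 1 = -2)
I = ⅙ (I = 1/(6 + 0) = 1/6 = ⅙ ≈ 0.16667)
o = 13*I*√2 (o = √(-338) = 13*I*√2 ≈ 18.385*I)
U(P) = -21 (U(P) = 3*(-5 - 2) = 3*(-7) = -21)
U(I) + o = -21 + 13*I*√2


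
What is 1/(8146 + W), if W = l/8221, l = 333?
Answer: 8221/66968599 ≈ 0.00012276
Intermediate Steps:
W = 333/8221 ≈ 0.040506
1/(8146 + W) = 1/(8146 + 333/8221) = 1/(66968599/8221) = 8221/66968599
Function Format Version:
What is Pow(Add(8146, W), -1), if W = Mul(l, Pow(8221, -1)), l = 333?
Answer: Rational(8221, 66968599) ≈ 0.00012276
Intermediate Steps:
W = Rational(333, 8221) (W = Mul(333, Pow(8221, -1)) = Mul(333, Rational(1, 8221)) = Rational(333, 8221) ≈ 0.040506)
Pow(Add(8146, W), -1) = Pow(Add(8146, Rational(333, 8221)), -1) = Pow(Rational(66968599, 8221), -1) = Rational(8221, 66968599)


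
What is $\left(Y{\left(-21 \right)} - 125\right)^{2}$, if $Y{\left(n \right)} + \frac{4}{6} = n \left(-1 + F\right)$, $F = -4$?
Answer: $\frac{3844}{9} \approx 427.11$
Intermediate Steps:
$Y{\left(n \right)} = - \frac{2}{3} - 5 n$ ($Y{\left(n \right)} = - \frac{2}{3} + n \left(-1 - 4\right) = - \frac{2}{3} + n \left(-5\right) = - \frac{2}{3} - 5 n$)
$\left(Y{\left(-21 \right)} - 125\right)^{2} = \left(\left(- \frac{2}{3} - -105\right) - 125\right)^{2} = \left(\left(- \frac{2}{3} + 105\right) - 125\right)^{2} = \left(\frac{313}{3} - 125\right)^{2} = \left(- \frac{62}{3}\right)^{2} = \frac{3844}{9}$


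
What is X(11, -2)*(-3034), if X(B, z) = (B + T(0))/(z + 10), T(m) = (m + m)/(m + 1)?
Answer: -16687/4 ≈ -4171.8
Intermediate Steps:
T(m) = 2*m/(1 + m) (T(m) = (2*m)/(1 + m) = 2*m/(1 + m))
X(B, z) = B/(10 + z) (X(B, z) = (B + 2*0/(1 + 0))/(z + 10) = (B + 2*0/1)/(10 + z) = (B + 2*0*1)/(10 + z) = (B + 0)/(10 + z) = B/(10 + z))
X(11, -2)*(-3034) = (11/(10 - 2))*(-3034) = (11/8)*(-3034) = -16687/4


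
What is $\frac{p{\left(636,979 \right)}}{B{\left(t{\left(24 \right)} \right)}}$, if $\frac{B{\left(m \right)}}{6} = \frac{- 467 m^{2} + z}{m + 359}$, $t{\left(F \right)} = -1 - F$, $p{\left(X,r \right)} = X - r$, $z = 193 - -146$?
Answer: $\frac{8183}{124944} \approx 0.065493$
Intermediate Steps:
$z = 339$ ($z = 193 + 146 = 339$)
$B{\left(m \right)} = \frac{6 \left(339 - 467 m^{2}\right)}{359 + m}$ ($B{\left(m \right)} = 6 \frac{- 467 m^{2} + 339}{m + 359} = 6 \frac{339 - 467 m^{2}}{359 + m} = \frac{6 \left(339 - 467 m^{2}\right)}{359 + m}$)
$\frac{p{\left(636,979 \right)}}{B{\left(t{\left(24 \right)} \right)}} = \frac{636 - 979}{6 \frac{1}{359 - 25} \left(339 - 467 \left(-1 - 24\right)^{2}\right)} = - \frac{343}{6 \frac{1}{359 - 25} \left(339 - 467 \left(-25\right)^{2}\right)} = - \frac{343}{6 \cdot \frac{1}{334} \left(339 - 291875\right)} = - \frac{343}{6 \cdot \frac{1}{334} \left(-291536\right)} = - \frac{343}{- \frac{874608}{167}} = \left(-343\right) \left(- \frac{167}{874608}\right) = \frac{8183}{124944}$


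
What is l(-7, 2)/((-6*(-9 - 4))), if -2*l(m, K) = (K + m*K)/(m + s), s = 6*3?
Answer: 1/143 ≈ 0.0069930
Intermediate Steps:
s = 18
l(m, K) = -(K + K*m)/(2*(18 + m)) (l(m, K) = -(K + m*K)/(2*(m + 18)) = -(K + K*m)/(2*(18 + m)))
l(-7, 2)/((-6*(-9 - 4))) = (-1*2*(1 - 7)/(36 + 2*(-7)))/((-6*(-9 - 4))) = (-1*2*(-6)/(36 - 14))/((-6*(-13))) = -1*2*(-6)/22/78 = -1*2*1/22*(-6)*(1/78) = (6/11)*(1/78) = 1/143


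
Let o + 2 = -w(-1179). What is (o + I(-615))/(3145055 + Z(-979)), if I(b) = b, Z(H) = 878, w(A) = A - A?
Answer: -617/3145933 ≈ -0.00019613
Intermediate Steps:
w(A) = 0
o = -2 (o = -2 - 1*0 = -2 + 0 = -2)
(o + I(-615))/(3145055 + Z(-979)) = (-2 - 615)/(3145055 + 878) = -617/3145933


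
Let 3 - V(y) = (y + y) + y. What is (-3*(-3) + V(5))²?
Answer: 9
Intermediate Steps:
V(y) = 3 - 3*y (V(y) = 3 - ((y + y) + y) = 3 - (2*y + y) = 3 - 3*y)
(-3*(-3) + V(5))² = (-3*(-3) + (3 - 3*5))² = (9 + (3 - 15))² = (9 - 12)² = (-3)² = 9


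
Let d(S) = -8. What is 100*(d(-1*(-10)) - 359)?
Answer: -36700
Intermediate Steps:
100*(d(-1*(-10)) - 359) = 100*(-8 - 359) = 100*(-367) = -36700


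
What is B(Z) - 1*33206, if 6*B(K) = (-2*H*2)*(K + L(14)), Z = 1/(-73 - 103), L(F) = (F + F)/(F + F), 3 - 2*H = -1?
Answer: -4383367/132 ≈ -33207.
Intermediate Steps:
H = 2 (H = 3/2 - ½*(-1) = 3/2 + ½ = 2)
L(F) = 1 (L(F) = (2*F)/((2*F)) = (2*F)*(1/(2*F)) = 1)
Z = -1/176 (Z = 1/(-176) = -1/176 ≈ -0.0056818)
B(K) = -4/3 - 4*K/3 (B(K) = ((-2*2*2)*(K + 1))/6 = ((-4*2)*(1 + K))/6 = (-8*(1 + K))/6 = (-8 - 8*K)/6 = -4/3 - 4*K/3)
B(Z) - 1*33206 = (-4/3 - 4/3*(-1/176)) - 1*33206 = (-4/3 + 1/132) - 33206 = -175/132 - 33206 = -4383367/132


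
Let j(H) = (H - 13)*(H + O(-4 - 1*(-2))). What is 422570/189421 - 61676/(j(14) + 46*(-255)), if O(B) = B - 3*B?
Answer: 4157967359/554624688 ≈ 7.4969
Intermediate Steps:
O(B) = -2*B
j(H) = (-13 + H)*(4 + H) (j(H) = (H - 13)*(H - 2*(-4 - 1*(-2))) = (-13 + H)*(H - 2*(-4 + 2)) = (-13 + H)*(H - 2*(-2)) = (-13 + H)*(H + 4) = (-13 + H)*(4 + H))
422570/189421 - 61676/(j(14) + 46*(-255)) = 422570/189421 - 61676/((-52 + 14² - 9*14) + 46*(-255)) = 422570*(1/189421) - 61676/((-52 + 196 - 126) - 11730) = 422570/189421 - 61676/(18 - 11730) = 422570/189421 - 61676/(-11712) = 422570/189421 - 61676*(-1/11712) = 422570/189421 + 15419/2928 = 4157967359/554624688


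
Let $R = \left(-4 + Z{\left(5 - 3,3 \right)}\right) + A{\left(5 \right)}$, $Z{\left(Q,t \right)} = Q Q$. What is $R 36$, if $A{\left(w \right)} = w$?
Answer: $180$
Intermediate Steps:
$Z{\left(Q,t \right)} = Q^{2}$
$R = 5$ ($R = \left(-4 + \left(5 - 3\right)^{2}\right) + 5 = \left(-4 + 2^{2}\right) + 5 = \left(-4 + 4\right) + 5 = 0 + 5 = 5$)
$R 36 = 5 \cdot 36 = 180$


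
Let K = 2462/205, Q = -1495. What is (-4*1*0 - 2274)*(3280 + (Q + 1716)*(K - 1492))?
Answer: 150944840892/205 ≈ 7.3632e+8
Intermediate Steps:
K = 2462/205 (K = 2462*(1/205) = 2462/205 ≈ 12.010)
(-4*1*0 - 2274)*(3280 + (Q + 1716)*(K - 1492)) = (-4*1*0 - 2274)*(3280 + (-1495 + 1716)*(2462/205 - 1492)) = (-4*0 - 2274)*(3280 + 221*(-303398/205)) = (0 - 2274)*(3280 - 67050958/205) = -2274*(-66378558/205) = 150944840892/205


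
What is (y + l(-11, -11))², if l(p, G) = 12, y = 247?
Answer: 67081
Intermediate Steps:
(y + l(-11, -11))² = (247 + 12)² = 259² = 67081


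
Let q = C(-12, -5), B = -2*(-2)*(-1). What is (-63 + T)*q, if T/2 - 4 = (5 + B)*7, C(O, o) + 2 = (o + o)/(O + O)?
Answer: 779/12 ≈ 64.917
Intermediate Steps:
B = -4 (B = 4*(-1) = -4)
C(O, o) = -2 + o/O (C(O, o) = -2 + (o + o)/(O + O) = -2 + (2*o)/((2*O)) = -2 + (2*o)*(1/(2*O)) = -2 + o/O)
T = 22 (T = 8 + 2*((5 - 4)*7) = 8 + 2*(1*7) = 8 + 2*7 = 8 + 14 = 22)
q = -19/12 (q = -2 - 5/(-12) = -2 - 5*(-1/12) = -2 + 5/12 = -19/12 ≈ -1.5833)
(-63 + T)*q = (-63 + 22)*(-19/12) = -41*(-19/12) = 779/12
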